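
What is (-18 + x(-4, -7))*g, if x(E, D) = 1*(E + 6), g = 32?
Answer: -512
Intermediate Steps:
x(E, D) = 6 + E (x(E, D) = 1*(6 + E) = 6 + E)
(-18 + x(-4, -7))*g = (-18 + (6 - 4))*32 = (-18 + 2)*32 = -16*32 = -512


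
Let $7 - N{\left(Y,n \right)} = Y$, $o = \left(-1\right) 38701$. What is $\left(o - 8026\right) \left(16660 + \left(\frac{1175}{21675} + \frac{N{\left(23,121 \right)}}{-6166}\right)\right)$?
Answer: $- \frac{2080831909346519}{2672961} \approx -7.7847 \cdot 10^{8}$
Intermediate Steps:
$o = -38701$
$N{\left(Y,n \right)} = 7 - Y$
$\left(o - 8026\right) \left(16660 + \left(\frac{1175}{21675} + \frac{N{\left(23,121 \right)}}{-6166}\right)\right) = \left(-38701 - 8026\right) \left(16660 + \left(\frac{1175}{21675} + \frac{7 - 23}{-6166}\right)\right) = - 46727 \left(16660 + \left(1175 \cdot \frac{1}{21675} + \left(7 - 23\right) \left(- \frac{1}{6166}\right)\right)\right) = - 46727 \left(16660 + \left(\frac{47}{867} - - \frac{8}{3083}\right)\right) = - 46727 \left(16660 + \left(\frac{47}{867} + \frac{8}{3083}\right)\right) = - 46727 \left(16660 + \frac{151837}{2672961}\right) = \left(-46727\right) \frac{44531682097}{2672961} = - \frac{2080831909346519}{2672961}$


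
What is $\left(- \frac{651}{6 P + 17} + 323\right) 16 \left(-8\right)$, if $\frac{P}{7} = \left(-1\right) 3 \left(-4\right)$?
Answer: $- \frac{21456896}{521} \approx -41184.0$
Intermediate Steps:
$P = 84$ ($P = 7 \left(-1\right) 3 \left(-4\right) = 7 \left(\left(-3\right) \left(-4\right)\right) = 7 \cdot 12 = 84$)
$\left(- \frac{651}{6 P + 17} + 323\right) 16 \left(-8\right) = \left(- \frac{651}{6 \cdot 84 + 17} + 323\right) 16 \left(-8\right) = \left(- \frac{651}{504 + 17} + 323\right) \left(-128\right) = \left(- \frac{651}{521} + 323\right) \left(-128\right) = \frac{167632}{521} \left(-128\right) = - \frac{21456896}{521}$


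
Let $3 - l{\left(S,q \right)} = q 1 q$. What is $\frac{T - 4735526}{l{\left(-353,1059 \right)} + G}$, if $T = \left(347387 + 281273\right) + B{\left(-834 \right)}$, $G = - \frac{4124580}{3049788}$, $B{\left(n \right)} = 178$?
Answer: $\frac{1043710648512}{285022855937} \approx 3.6618$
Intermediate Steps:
$l{\left(S,q \right)} = 3 - q^{2}$ ($l{\left(S,q \right)} = 3 - q 1 q = 3 - q q = 3 - q^{2}$)
$G = - \frac{343715}{254149}$ ($G = \left(-4124580\right) \frac{1}{3049788} = - \frac{343715}{254149} \approx -1.3524$)
$T = 628838$ ($T = \left(347387 + 281273\right) + 178 = 628660 + 178 = 628838$)
$\frac{T - 4735526}{l{\left(-353,1059 \right)} + G} = \frac{628838 - 4735526}{\left(3 - 1059^{2}\right) - \frac{343715}{254149}} = - \frac{4106688}{\left(3 - 1121481\right) - \frac{343715}{254149}} = - \frac{4106688}{-1121478 - \frac{343715}{254149}} = - \frac{4106688}{- \frac{285022855937}{254149}} = \left(-4106688\right) \left(- \frac{254149}{285022855937}\right) = \frac{1043710648512}{285022855937}$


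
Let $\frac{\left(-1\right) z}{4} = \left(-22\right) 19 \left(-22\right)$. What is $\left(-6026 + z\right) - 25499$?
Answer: $-68309$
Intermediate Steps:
$z = -36784$ ($z = - 4 \left(-22\right) 19 \left(-22\right) = - 4 \left(\left(-418\right) \left(-22\right)\right) = \left(-4\right) 9196 = -36784$)
$\left(-6026 + z\right) - 25499 = \left(-6026 - 36784\right) - 25499 = -42810 - 25499 = -68309$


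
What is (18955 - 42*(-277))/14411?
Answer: 30589/14411 ≈ 2.1226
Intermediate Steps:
(18955 - 42*(-277))/14411 = (18955 - 1*(-11634))*(1/14411) = (18955 + 11634)*(1/14411) = 30589*(1/14411) = 30589/14411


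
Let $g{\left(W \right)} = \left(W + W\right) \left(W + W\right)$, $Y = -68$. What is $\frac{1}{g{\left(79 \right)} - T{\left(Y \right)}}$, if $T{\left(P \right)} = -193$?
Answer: $\frac{1}{25157} \approx 3.975 \cdot 10^{-5}$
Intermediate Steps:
$g{\left(W \right)} = 4 W^{2}$ ($g{\left(W \right)} = 2 W 2 W = 4 W^{2}$)
$\frac{1}{g{\left(79 \right)} - T{\left(Y \right)}} = \frac{1}{4 \cdot 79^{2} - -193} = \frac{1}{4 \cdot 6241 + 193} = \frac{1}{24964 + 193} = \frac{1}{25157}$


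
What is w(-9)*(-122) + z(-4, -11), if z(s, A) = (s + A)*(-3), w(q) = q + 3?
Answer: 777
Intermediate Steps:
w(q) = 3 + q
z(s, A) = -3*A - 3*s (z(s, A) = (A + s)*(-3) = -3*A - 3*s)
w(-9)*(-122) + z(-4, -11) = (3 - 9)*(-122) + (-3*(-11) - 3*(-4)) = -6*(-122) + (33 + 12) = 732 + 45 = 777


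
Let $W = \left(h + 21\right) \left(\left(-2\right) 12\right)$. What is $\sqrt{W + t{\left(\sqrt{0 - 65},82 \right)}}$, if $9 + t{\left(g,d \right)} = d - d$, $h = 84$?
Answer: $3 i \sqrt{281} \approx 50.289 i$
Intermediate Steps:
$t{\left(g,d \right)} = -9$ ($t{\left(g,d \right)} = -9 + \left(d - d\right) = -9 + 0 = -9$)
$W = -2520$ ($W = \left(84 + 21\right) \left(\left(-2\right) 12\right) = 105 \left(-24\right) = -2520$)
$\sqrt{W + t{\left(\sqrt{0 - 65},82 \right)}} = \sqrt{-2520 - 9} = \sqrt{-2529} = 3 i \sqrt{281}$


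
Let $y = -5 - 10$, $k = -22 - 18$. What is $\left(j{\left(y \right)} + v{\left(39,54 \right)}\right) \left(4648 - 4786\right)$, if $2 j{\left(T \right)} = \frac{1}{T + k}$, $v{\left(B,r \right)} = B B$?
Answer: $- \frac{11544321}{55} \approx -2.099 \cdot 10^{5}$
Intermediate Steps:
$k = -40$
$v{\left(B,r \right)} = B^{2}$
$y = -15$ ($y = -5 - 10 = -15$)
$j{\left(T \right)} = \frac{1}{2 \left(-40 + T\right)}$ ($j{\left(T \right)} = \frac{1}{2 \left(T - 40\right)} = \frac{1}{2 \left(-40 + T\right)}$)
$\left(j{\left(y \right)} + v{\left(39,54 \right)}\right) \left(4648 - 4786\right) = \left(\frac{1}{2 \left(-40 - 15\right)} + 39^{2}\right) \left(4648 - 4786\right) = \left(\frac{1}{2 \left(-55\right)} + 1521\right) \left(4648 - 4786\right) = \left(\frac{1}{2} \left(- \frac{1}{55}\right) + 1521\right) \left(4648 - 4786\right) = \left(- \frac{1}{110} + 1521\right) \left(-138\right) = \frac{167309}{110} \left(-138\right) = - \frac{11544321}{55}$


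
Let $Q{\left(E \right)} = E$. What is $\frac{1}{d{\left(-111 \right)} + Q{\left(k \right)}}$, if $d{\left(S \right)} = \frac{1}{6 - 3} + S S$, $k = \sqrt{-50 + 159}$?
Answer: $\frac{110892}{1366336315} - \frac{9 \sqrt{109}}{1366336315} \approx 8.1091 \cdot 10^{-5}$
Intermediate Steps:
$k = \sqrt{109} \approx 10.44$
$d{\left(S \right)} = \frac{1}{3} + S^{2}$
$\frac{1}{d{\left(-111 \right)} + Q{\left(k \right)}} = \frac{1}{\left(\frac{1}{3} + \left(-111\right)^{2}\right) + \sqrt{109}} = \frac{1}{\left(\frac{1}{3} + 12321\right) + \sqrt{109}} = \frac{1}{\frac{36964}{3} + \sqrt{109}}$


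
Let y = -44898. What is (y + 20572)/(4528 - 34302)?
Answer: 12163/14887 ≈ 0.81702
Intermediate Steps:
(y + 20572)/(4528 - 34302) = (-44898 + 20572)/(4528 - 34302) = -24326/(-29774) = -24326*(-1/29774) = 12163/14887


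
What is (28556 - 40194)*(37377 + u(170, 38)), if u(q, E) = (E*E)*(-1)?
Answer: -418188254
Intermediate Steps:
u(q, E) = -E² (u(q, E) = E²*(-1) = -E²)
(28556 - 40194)*(37377 + u(170, 38)) = (28556 - 40194)*(37377 - 1*38²) = -11638*(37377 - 1*1444) = -11638*(37377 - 1444) = -11638*35933 = -418188254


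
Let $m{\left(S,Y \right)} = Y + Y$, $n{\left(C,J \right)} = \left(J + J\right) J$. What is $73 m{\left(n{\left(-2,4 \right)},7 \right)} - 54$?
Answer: $968$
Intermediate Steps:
$n{\left(C,J \right)} = 2 J^{2}$ ($n{\left(C,J \right)} = 2 J J = 2 J^{2}$)
$m{\left(S,Y \right)} = 2 Y$
$73 m{\left(n{\left(-2,4 \right)},7 \right)} - 54 = 73 \cdot 2 \cdot 7 - 54 = 73 \cdot 14 - 54 = 1022 - 54 = 968$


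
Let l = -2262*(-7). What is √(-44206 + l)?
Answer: 2*I*√7093 ≈ 168.44*I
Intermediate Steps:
l = 15834
√(-44206 + l) = √(-44206 + 15834) = √(-28372) = 2*I*√7093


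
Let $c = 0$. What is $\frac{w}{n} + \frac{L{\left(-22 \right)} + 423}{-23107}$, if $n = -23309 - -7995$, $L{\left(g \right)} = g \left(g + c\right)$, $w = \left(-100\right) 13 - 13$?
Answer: $\frac{1265361}{27220046} \approx 0.046486$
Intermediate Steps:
$w = -1313$ ($w = -1300 - 13 = -1313$)
$L{\left(g \right)} = g^{2}$ ($L{\left(g \right)} = g \left(g + 0\right) = g g = g^{2}$)
$n = -15314$ ($n = -23309 + 7995 = -15314$)
$\frac{w}{n} + \frac{L{\left(-22 \right)} + 423}{-23107} = - \frac{1313}{-15314} + \frac{\left(-22\right)^{2} + 423}{-23107} = \left(-1313\right) \left(- \frac{1}{15314}\right) + \left(484 + 423\right) \left(- \frac{1}{23107}\right) = \frac{101}{1178} + 907 \left(- \frac{1}{23107}\right) = \frac{101}{1178} - \frac{907}{23107} = \frac{1265361}{27220046}$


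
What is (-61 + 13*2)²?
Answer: 1225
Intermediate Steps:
(-61 + 13*2)² = (-61 + 26)² = (-35)² = 1225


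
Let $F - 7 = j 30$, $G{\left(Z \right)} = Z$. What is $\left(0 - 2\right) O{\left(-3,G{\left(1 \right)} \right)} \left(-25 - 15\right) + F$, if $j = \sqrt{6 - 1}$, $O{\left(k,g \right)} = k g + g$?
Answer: $-153 + 30 \sqrt{5} \approx -85.918$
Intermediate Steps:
$O{\left(k,g \right)} = g + g k$ ($O{\left(k,g \right)} = g k + g = g + g k$)
$j = \sqrt{5} \approx 2.2361$
$F = 7 + 30 \sqrt{5}$ ($F = 7 + \sqrt{5} \cdot 30 = 7 + 30 \sqrt{5} \approx 74.082$)
$\left(0 - 2\right) O{\left(-3,G{\left(1 \right)} \right)} \left(-25 - 15\right) + F = \left(0 - 2\right) 1 \left(1 - 3\right) \left(-25 - 15\right) + \left(7 + 30 \sqrt{5}\right) = - 2 \cdot 1 \left(-2\right) \left(-40\right) + \left(7 + 30 \sqrt{5}\right) = \left(-2\right) \left(-2\right) \left(-40\right) + \left(7 + 30 \sqrt{5}\right) = 4 \left(-40\right) + \left(7 + 30 \sqrt{5}\right) = -160 + \left(7 + 30 \sqrt{5}\right) = -153 + 30 \sqrt{5}$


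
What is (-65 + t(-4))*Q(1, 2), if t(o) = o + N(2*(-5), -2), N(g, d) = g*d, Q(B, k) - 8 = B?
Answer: -441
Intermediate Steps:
Q(B, k) = 8 + B
N(g, d) = d*g
t(o) = 20 + o (t(o) = o - 4*(-5) = o - 2*(-10) = o + 20 = 20 + o)
(-65 + t(-4))*Q(1, 2) = (-65 + (20 - 4))*(8 + 1) = (-65 + 16)*9 = -49*9 = -441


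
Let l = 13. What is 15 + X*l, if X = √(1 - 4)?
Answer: 15 + 13*I*√3 ≈ 15.0 + 22.517*I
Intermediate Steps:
X = I*√3 (X = √(-3) = I*√3 ≈ 1.732*I)
15 + X*l = 15 + (I*√3)*13 = 15 + 13*I*√3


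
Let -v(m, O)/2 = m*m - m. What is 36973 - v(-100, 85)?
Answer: 57173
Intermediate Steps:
v(m, O) = -2*m**2 + 2*m (v(m, O) = -2*(m*m - m) = -2*(m**2 - m) = -2*m**2 + 2*m)
36973 - v(-100, 85) = 36973 - 2*(-100)*(1 - 1*(-100)) = 36973 - 2*(-100)*(1 + 100) = 36973 - 2*(-100)*101 = 36973 - 1*(-20200) = 36973 + 20200 = 57173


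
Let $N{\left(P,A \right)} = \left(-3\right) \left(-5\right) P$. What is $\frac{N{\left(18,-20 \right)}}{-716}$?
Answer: $- \frac{135}{358} \approx -0.37709$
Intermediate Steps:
$N{\left(P,A \right)} = 15 P$
$\frac{N{\left(18,-20 \right)}}{-716} = \frac{15 \cdot 18}{-716} = 270 \left(- \frac{1}{716}\right) = - \frac{135}{358}$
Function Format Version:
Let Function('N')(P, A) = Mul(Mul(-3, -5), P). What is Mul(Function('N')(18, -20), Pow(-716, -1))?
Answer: Rational(-135, 358) ≈ -0.37709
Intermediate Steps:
Function('N')(P, A) = Mul(15, P)
Mul(Function('N')(18, -20), Pow(-716, -1)) = Mul(Mul(15, 18), Pow(-716, -1)) = Mul(270, Rational(-1, 716)) = Rational(-135, 358)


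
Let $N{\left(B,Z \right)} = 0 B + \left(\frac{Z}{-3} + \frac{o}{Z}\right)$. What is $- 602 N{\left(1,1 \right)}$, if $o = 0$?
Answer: $\frac{602}{3} \approx 200.67$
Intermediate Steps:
$N{\left(B,Z \right)} = - \frac{Z}{3}$ ($N{\left(B,Z \right)} = 0 B + \left(\frac{Z}{-3} + \frac{0}{Z}\right) = 0 + \left(Z \left(- \frac{1}{3}\right) + 0\right) = 0 + \left(- \frac{Z}{3} + 0\right) = 0 - \frac{Z}{3} = - \frac{Z}{3}$)
$- 602 N{\left(1,1 \right)} = - 602 \left(\left(- \frac{1}{3}\right) 1\right) = \left(-602\right) \left(- \frac{1}{3}\right) = \frac{602}{3}$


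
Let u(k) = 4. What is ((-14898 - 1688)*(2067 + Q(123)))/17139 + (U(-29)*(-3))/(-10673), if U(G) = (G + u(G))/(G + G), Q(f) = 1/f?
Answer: -3103897979413/1551704778 ≈ -2000.3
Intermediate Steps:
U(G) = (4 + G)/(2*G) (U(G) = (G + 4)/(G + G) = (4 + G)/((2*G)) = (4 + G)*(1/(2*G)) = (4 + G)/(2*G))
((-14898 - 1688)*(2067 + Q(123)))/17139 + (U(-29)*(-3))/(-10673) = ((-14898 - 1688)*(2067 + 1/123))/17139 + (((½)*(4 - 29)/(-29))*(-3))/(-10673) = -16586*(2067 + 1/123)*(1/17139) + (((½)*(-1/29)*(-25))*(-3))*(-1/10673) = -16586*254242/123*(1/17139) + ((25/58)*(-3))*(-1/10673) = -4216857812/123*1/17139 - 75/58*(-1/10673) = -4216857812/2108097 + 75/619034 = -3103897979413/1551704778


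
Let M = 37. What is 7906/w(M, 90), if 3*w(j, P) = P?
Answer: 3953/15 ≈ 263.53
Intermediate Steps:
w(j, P) = P/3
7906/w(M, 90) = 7906/(((1/3)*90)) = 7906/30 = 7906*(1/30) = 3953/15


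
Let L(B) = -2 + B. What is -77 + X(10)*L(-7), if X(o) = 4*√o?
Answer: -77 - 36*√10 ≈ -190.84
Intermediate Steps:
-77 + X(10)*L(-7) = -77 + (4*√10)*(-2 - 7) = -77 + (4*√10)*(-9) = -77 - 36*√10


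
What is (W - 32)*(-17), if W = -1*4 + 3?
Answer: 561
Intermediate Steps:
W = -1 (W = -4 + 3 = -1)
(W - 32)*(-17) = (-1 - 32)*(-17) = -33*(-17) = 561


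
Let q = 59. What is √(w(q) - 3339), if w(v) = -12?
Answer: I*√3351 ≈ 57.888*I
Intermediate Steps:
√(w(q) - 3339) = √(-12 - 3339) = √(-3351) = I*√3351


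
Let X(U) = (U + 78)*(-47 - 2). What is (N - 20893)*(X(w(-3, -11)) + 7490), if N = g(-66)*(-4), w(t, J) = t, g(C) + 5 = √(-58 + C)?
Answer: -79630495 - 30520*I*√31 ≈ -7.963e+7 - 1.6993e+5*I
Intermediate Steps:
g(C) = -5 + √(-58 + C)
X(U) = -3822 - 49*U (X(U) = (78 + U)*(-49) = -3822 - 49*U)
N = 20 - 8*I*√31 (N = (-5 + √(-58 - 66))*(-4) = (-5 + √(-124))*(-4) = (-5 + 2*I*√31)*(-4) = 20 - 8*I*√31 ≈ 20.0 - 44.542*I)
(N - 20893)*(X(w(-3, -11)) + 7490) = ((20 - 8*I*√31) - 20893)*((-3822 - 49*(-3)) + 7490) = (-20873 - 8*I*√31)*((-3822 + 147) + 7490) = (-20873 - 8*I*√31)*(-3675 + 7490) = (-20873 - 8*I*√31)*3815 = -79630495 - 30520*I*√31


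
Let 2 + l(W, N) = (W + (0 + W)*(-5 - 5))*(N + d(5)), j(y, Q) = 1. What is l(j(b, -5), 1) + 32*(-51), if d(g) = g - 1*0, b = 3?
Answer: -1688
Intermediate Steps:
d(g) = g (d(g) = g + 0 = g)
l(W, N) = -2 - 9*W*(5 + N) (l(W, N) = -2 + (W + (0 + W)*(-5 - 5))*(N + 5) = -2 + (W + W*(-10))*(5 + N) = -2 + (W - 10*W)*(5 + N) = -2 + (-9*W)*(5 + N) = -2 - 9*W*(5 + N))
l(j(b, -5), 1) + 32*(-51) = (-2 - 45*1 - 9*1*1) + 32*(-51) = (-2 - 45 - 9) - 1632 = -56 - 1632 = -1688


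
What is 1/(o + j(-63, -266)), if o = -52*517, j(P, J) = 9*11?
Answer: -1/26785 ≈ -3.7334e-5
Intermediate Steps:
j(P, J) = 99
o = -26884
1/(o + j(-63, -266)) = 1/(-26884 + 99) = 1/(-26785) = -1/26785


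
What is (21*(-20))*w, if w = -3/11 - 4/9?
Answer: 9940/33 ≈ 301.21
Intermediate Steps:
w = -71/99 (w = -3*1/11 - 4*⅑ = -3/11 - 4/9 = -71/99 ≈ -0.71717)
(21*(-20))*w = (21*(-20))*(-71/99) = -420*(-71/99) = 9940/33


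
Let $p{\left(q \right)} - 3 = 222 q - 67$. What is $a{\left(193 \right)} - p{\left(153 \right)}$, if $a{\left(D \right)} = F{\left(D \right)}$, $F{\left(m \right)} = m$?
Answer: $-33709$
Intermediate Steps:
$p{\left(q \right)} = -64 + 222 q$ ($p{\left(q \right)} = 3 + \left(222 q - 67\right) = 3 + \left(-67 + 222 q\right) = -64 + 222 q$)
$a{\left(D \right)} = D$
$a{\left(193 \right)} - p{\left(153 \right)} = 193 - \left(-64 + 222 \cdot 153\right) = 193 - \left(-64 + 33966\right) = 193 - 33902 = -33709$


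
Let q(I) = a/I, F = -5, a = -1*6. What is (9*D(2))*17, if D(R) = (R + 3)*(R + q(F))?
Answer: 2448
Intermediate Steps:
a = -6
q(I) = -6/I
D(R) = (3 + R)*(6/5 + R) (D(R) = (R + 3)*(R - 6/(-5)) = (3 + R)*(R - 6*(-1/5)) = (3 + R)*(R + 6/5) = (3 + R)*(6/5 + R))
(9*D(2))*17 = (9*(18/5 + 2**2 + (21/5)*2))*17 = (9*(18/5 + 4 + 42/5))*17 = (9*16)*17 = 144*17 = 2448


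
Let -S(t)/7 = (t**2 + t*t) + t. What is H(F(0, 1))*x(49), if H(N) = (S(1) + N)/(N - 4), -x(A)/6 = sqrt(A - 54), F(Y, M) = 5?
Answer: 96*I*sqrt(5) ≈ 214.66*I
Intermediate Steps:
S(t) = -14*t**2 - 7*t (S(t) = -7*((t**2 + t*t) + t) = -7*((t**2 + t**2) + t) = -7*(2*t**2 + t) = -7*(t + 2*t**2) = -14*t**2 - 7*t)
x(A) = -6*sqrt(-54 + A) (x(A) = -6*sqrt(A - 54) = -6*sqrt(-54 + A))
H(N) = (-21 + N)/(-4 + N) (H(N) = (-7*1*(1 + 2*1) + N)/(N - 4) = (-7*1*(1 + 2) + N)/(-4 + N) = (-7*1*3 + N)/(-4 + N) = (-21 + N)/(-4 + N))
H(F(0, 1))*x(49) = ((-21 + 5)/(-4 + 5))*(-6*sqrt(-54 + 49)) = (-16/1)*(-6*I*sqrt(5)) = (1*(-16))*(-6*I*sqrt(5)) = -(-96)*I*sqrt(5) = 96*I*sqrt(5)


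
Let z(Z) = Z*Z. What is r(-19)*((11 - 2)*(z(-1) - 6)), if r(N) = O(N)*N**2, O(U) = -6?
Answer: 97470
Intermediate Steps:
z(Z) = Z**2
r(N) = -6*N**2
r(-19)*((11 - 2)*(z(-1) - 6)) = (-6*(-19)**2)*((11 - 2)*((-1)**2 - 6)) = (-6*361)*(9*(1 - 6)) = -19494*(-5) = -2166*(-45) = 97470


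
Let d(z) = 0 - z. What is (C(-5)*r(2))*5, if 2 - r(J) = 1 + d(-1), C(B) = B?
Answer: 0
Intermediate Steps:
d(z) = -z
r(J) = 0 (r(J) = 2 - (1 - 1*(-1)) = 2 - (1 + 1) = 2 - 1*2 = 2 - 2 = 0)
(C(-5)*r(2))*5 = -5*0*5 = 0*5 = 0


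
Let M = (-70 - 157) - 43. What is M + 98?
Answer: -172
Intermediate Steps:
M = -270 (M = -227 - 43 = -270)
M + 98 = -270 + 98 = -172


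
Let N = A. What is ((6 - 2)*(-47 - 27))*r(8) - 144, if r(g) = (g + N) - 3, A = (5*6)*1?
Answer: -10504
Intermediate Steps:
A = 30 (A = 30*1 = 30)
N = 30
r(g) = 27 + g (r(g) = (g + 30) - 3 = (30 + g) - 3 = 27 + g)
((6 - 2)*(-47 - 27))*r(8) - 144 = ((6 - 2)*(-47 - 27))*(27 + 8) - 144 = (4*(-74))*35 - 144 = -296*35 - 144 = -10360 - 144 = -10504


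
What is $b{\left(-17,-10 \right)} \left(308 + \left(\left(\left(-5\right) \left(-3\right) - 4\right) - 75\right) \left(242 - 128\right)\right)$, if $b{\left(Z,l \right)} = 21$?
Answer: $-146748$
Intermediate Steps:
$b{\left(-17,-10 \right)} \left(308 + \left(\left(\left(-5\right) \left(-3\right) - 4\right) - 75\right) \left(242 - 128\right)\right) = 21 \left(308 + \left(\left(\left(-5\right) \left(-3\right) - 4\right) - 75\right) \left(242 - 128\right)\right) = 21 \left(308 + \left(\left(15 - 4\right) - 75\right) 114\right) = 21 \left(308 + \left(11 - 75\right) 114\right) = 21 \left(308 - 7296\right) = 21 \left(-6988\right) = -146748$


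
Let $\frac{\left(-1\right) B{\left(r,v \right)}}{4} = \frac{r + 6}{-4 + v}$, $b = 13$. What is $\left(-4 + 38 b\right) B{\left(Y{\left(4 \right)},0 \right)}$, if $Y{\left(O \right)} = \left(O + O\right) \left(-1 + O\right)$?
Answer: $14700$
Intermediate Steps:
$Y{\left(O \right)} = 2 O \left(-1 + O\right)$
$B{\left(r,v \right)} = - \frac{4 \left(6 + r\right)}{-4 + v}$ ($B{\left(r,v \right)} = - 4 \frac{r + 6}{-4 + v} = - 4 \frac{6 + r}{-4 + v} = - \frac{4 \left(6 + r\right)}{-4 + v}$)
$\left(-4 + 38 b\right) B{\left(Y{\left(4 \right)},0 \right)} = \left(-4 + 38 \cdot 13\right) \frac{4 \left(-6 - 2 \cdot 4 \left(-1 + 4\right)\right)}{-4 + 0} = \left(-4 + 494\right) \frac{4 \left(-6 - 2 \cdot 4 \cdot 3\right)}{-4} = 490 \cdot 4 \left(- \frac{1}{4}\right) \left(-6 - 24\right) = 490 \cdot 4 \left(- \frac{1}{4}\right) \left(-30\right) = 490 \cdot 30 = 14700$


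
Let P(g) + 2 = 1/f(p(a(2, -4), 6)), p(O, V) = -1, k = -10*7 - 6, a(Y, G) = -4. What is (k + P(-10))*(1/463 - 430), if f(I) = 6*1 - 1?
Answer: 77445621/2315 ≈ 33454.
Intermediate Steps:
k = -76 (k = -70 - 6 = -76)
f(I) = 5 (f(I) = 6 - 1 = 5)
P(g) = -9/5 (P(g) = -2 + 1/5 = -2 + ⅕ = -9/5)
(k + P(-10))*(1/463 - 430) = (-76 - 9/5)*(1/463 - 430) = -389*(1/463 - 430)/5 = -389/5*(-199089/463) = 77445621/2315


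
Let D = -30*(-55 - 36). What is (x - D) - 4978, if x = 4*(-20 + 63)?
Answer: -7536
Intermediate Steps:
D = 2730 (D = -30*(-91) = 2730)
x = 172 (x = 4*43 = 172)
(x - D) - 4978 = (172 - 1*2730) - 4978 = (172 - 2730) - 4978 = -2558 - 4978 = -7536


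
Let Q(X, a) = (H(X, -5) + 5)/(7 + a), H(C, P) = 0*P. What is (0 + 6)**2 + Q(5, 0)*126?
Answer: 126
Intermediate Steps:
H(C, P) = 0
Q(X, a) = 5/(7 + a) (Q(X, a) = (0 + 5)/(7 + a) = 5/(7 + a))
(0 + 6)**2 + Q(5, 0)*126 = (0 + 6)**2 + (5/(7 + 0))*126 = 6**2 + (5/7)*126 = 36 + (5*(1/7))*126 = 36 + (5/7)*126 = 36 + 90 = 126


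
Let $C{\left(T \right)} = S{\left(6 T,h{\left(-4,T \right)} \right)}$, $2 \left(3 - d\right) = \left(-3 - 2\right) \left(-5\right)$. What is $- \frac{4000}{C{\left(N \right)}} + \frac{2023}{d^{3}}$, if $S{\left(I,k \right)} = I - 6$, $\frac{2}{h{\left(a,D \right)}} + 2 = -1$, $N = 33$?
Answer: $- \frac{954479}{41154} \approx -23.193$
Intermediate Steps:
$h{\left(a,D \right)} = - \frac{2}{3}$ ($h{\left(a,D \right)} = \frac{2}{-2 - 1} = \frac{2}{-3} = 2 \left(- \frac{1}{3}\right) = - \frac{2}{3}$)
$d = - \frac{19}{2}$ ($d = 3 - \frac{\left(-3 - 2\right) \left(-5\right)}{2} = 3 - \frac{\left(-5\right) \left(-5\right)}{2} = 3 - \frac{25}{2} = - \frac{19}{2} \approx -9.5$)
$S{\left(I,k \right)} = -6 + I$ ($S{\left(I,k \right)} = I - 6 = -6 + I$)
$C{\left(T \right)} = -6 + 6 T$
$- \frac{4000}{C{\left(N \right)}} + \frac{2023}{d^{3}} = - \frac{4000}{-6 + 6 \cdot 33} + \frac{2023}{\left(- \frac{19}{2}\right)^{3}} = - \frac{4000}{-6 + 198} + \frac{2023}{- \frac{6859}{8}} = - \frac{4000}{192} + 2023 \left(- \frac{8}{6859}\right) = \left(-4000\right) \frac{1}{192} - \frac{16184}{6859} = - \frac{125}{6} - \frac{16184}{6859} = - \frac{954479}{41154}$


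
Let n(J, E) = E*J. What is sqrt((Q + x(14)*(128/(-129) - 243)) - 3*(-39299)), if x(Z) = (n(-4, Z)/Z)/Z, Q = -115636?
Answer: sqrt(1900483599)/903 ≈ 48.277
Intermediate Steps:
x(Z) = -4/Z (x(Z) = ((Z*(-4))/Z)/Z = ((-4*Z)/Z)/Z = -4/Z)
sqrt((Q + x(14)*(128/(-129) - 243)) - 3*(-39299)) = sqrt((-115636 + (-4/14)*(128/(-129) - 243)) - 3*(-39299)) = sqrt((-115636 + (-4*1/14)*(128*(-1/129) - 243)) + 117897) = sqrt((-115636 - 2*(-128/129 - 243)/7) + 117897) = sqrt((-115636 - 2/7*(-31475/129)) + 117897) = sqrt((-115636 + 62950/903) + 117897) = sqrt(-104356358/903 + 117897) = sqrt(2104633/903) = sqrt(1900483599)/903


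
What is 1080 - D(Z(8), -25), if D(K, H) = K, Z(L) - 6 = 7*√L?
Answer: 1074 - 14*√2 ≈ 1054.2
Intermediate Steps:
Z(L) = 6 + 7*√L
1080 - D(Z(8), -25) = 1080 - (6 + 7*√8) = 1080 - (6 + 7*(2*√2)) = 1080 - (6 + 14*√2) = 1080 + (-6 - 14*√2) = 1074 - 14*√2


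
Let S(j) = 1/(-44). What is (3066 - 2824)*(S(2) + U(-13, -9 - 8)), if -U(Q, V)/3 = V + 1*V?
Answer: 49357/2 ≈ 24679.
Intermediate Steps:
U(Q, V) = -6*V (U(Q, V) = -3*(V + 1*V) = -3*(V + V) = -6*V)
S(j) = -1/44
(3066 - 2824)*(S(2) + U(-13, -9 - 8)) = (3066 - 2824)*(-1/44 - 6*(-9 - 8)) = 242*(-1/44 - 6*(-17)) = 242*(-1/44 + 102) = 242*(4487/44) = 49357/2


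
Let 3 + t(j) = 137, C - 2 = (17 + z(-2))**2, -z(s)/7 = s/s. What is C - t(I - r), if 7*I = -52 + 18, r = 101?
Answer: -32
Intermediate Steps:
I = -34/7 (I = (-52 + 18)/7 = (1/7)*(-34) = -34/7 ≈ -4.8571)
z(s) = -7 (z(s) = -7*s/s = -7*1 = -7)
C = 102 (C = 2 + (17 - 7)**2 = 2 + 10**2 = 2 + 100 = 102)
t(j) = 134 (t(j) = -3 + 137 = 134)
C - t(I - r) = 102 - 1*134 = 102 - 134 = -32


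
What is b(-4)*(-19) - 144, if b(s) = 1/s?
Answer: -557/4 ≈ -139.25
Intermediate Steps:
b(-4)*(-19) - 144 = -19/(-4) - 144 = -¼*(-19) - 144 = 19/4 - 144 = -557/4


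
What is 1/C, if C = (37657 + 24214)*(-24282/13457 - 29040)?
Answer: -13457/24180149636502 ≈ -5.5653e-10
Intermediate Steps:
C = -24180149636502/13457 (C = 61871*(-24282*1/13457 - 29040) = 61871*(-24282/13457 - 29040) = 61871*(-390815562/13457) = -24180149636502/13457 ≈ -1.7968e+9)
1/C = 1/(-24180149636502/13457) = -13457/24180149636502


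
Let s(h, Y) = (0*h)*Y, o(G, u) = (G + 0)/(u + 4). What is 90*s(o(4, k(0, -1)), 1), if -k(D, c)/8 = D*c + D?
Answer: 0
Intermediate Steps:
k(D, c) = -8*D - 8*D*c (k(D, c) = -8*(D*c + D) = -8*(D + D*c) = -8*D - 8*D*c)
o(G, u) = G/(4 + u)
s(h, Y) = 0 (s(h, Y) = 0*Y = 0)
90*s(o(4, k(0, -1)), 1) = 90*0 = 0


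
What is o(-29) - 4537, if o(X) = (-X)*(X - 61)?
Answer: -7147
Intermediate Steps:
o(X) = -X*(-61 + X) (o(X) = (-X)*(-61 + X) = -X*(-61 + X))
o(-29) - 4537 = -29*(61 - 1*(-29)) - 4537 = -29*(61 + 29) - 4537 = -29*90 - 4537 = -2610 - 4537 = -7147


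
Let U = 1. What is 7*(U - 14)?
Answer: -91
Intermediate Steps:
7*(U - 14) = 7*(1 - 14) = 7*(-13) = -91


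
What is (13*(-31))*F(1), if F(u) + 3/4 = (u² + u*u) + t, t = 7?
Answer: -13299/4 ≈ -3324.8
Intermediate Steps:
F(u) = 25/4 + 2*u² (F(u) = -¾ + ((u² + u*u) + 7) = -¾ + ((u² + u²) + 7) = -¾ + (2*u² + 7) = -¾ + (7 + 2*u²) = 25/4 + 2*u²)
(13*(-31))*F(1) = (13*(-31))*(25/4 + 2*1²) = -403*(25/4 + 2*1) = -403*(25/4 + 2) = -403*33/4 = -13299/4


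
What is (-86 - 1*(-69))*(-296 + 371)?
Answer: -1275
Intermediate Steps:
(-86 - 1*(-69))*(-296 + 371) = (-86 + 69)*75 = -17*75 = -1275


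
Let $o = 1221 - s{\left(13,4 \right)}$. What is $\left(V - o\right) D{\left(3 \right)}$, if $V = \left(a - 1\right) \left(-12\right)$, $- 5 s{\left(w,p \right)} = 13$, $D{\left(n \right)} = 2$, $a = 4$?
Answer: $- \frac{12596}{5} \approx -2519.2$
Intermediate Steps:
$s{\left(w,p \right)} = - \frac{13}{5}$ ($s{\left(w,p \right)} = \left(- \frac{1}{5}\right) 13 = - \frac{13}{5}$)
$o = \frac{6118}{5}$ ($o = 1221 - - \frac{13}{5} = 1221 + \frac{13}{5} = \frac{6118}{5} \approx 1223.6$)
$V = -36$ ($V = \left(4 - 1\right) \left(-12\right) = 3 \left(-12\right) = -36$)
$\left(V - o\right) D{\left(3 \right)} = \left(-36 - \frac{6118}{5}\right) 2 = \left(- \frac{6298}{5}\right) 2 = - \frac{12596}{5}$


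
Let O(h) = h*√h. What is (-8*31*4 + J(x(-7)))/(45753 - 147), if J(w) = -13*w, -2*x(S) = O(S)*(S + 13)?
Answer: -496/22803 - 91*I*√7/15202 ≈ -0.021752 - 0.015838*I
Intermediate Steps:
O(h) = h^(3/2)
x(S) = -S^(3/2)*(13 + S)/2 (x(S) = -S^(3/2)*(S + 13)/2 = -S^(3/2)*(13 + S)/2)
(-8*31*4 + J(x(-7)))/(45753 - 147) = (-8*31*4 - 13*(-7)^(3/2)*(-13 - 1*(-7))/2)/(45753 - 147) = (-248*4 - 13*(-7*I*√7)*(-13 + 7)/2)/45606 = (-992 - 13*(-7*I*√7)*(-6)/2)*(1/45606) = (-992 - 273*I*√7)*(1/45606) = -496/22803 - 91*I*√7/15202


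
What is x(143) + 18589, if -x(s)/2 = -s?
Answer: 18875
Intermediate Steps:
x(s) = 2*s (x(s) = -(-2)*s = 2*s)
x(143) + 18589 = 2*143 + 18589 = 286 + 18589 = 18875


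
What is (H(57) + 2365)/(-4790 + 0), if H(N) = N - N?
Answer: -473/958 ≈ -0.49374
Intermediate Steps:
H(N) = 0
(H(57) + 2365)/(-4790 + 0) = (0 + 2365)/(-4790 + 0) = 2365/(-4790) = 2365*(-1/4790) = -473/958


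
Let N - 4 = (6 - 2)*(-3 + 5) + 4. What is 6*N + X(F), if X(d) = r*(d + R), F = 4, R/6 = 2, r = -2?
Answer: 64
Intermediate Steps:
R = 12 (R = 6*2 = 12)
X(d) = -24 - 2*d (X(d) = -2*(d + 12) = -2*(12 + d) = -24 - 2*d)
N = 16 (N = 4 + ((6 - 2)*(-3 + 5) + 4) = 4 + (4*2 + 4) = 4 + (8 + 4) = 4 + 12 = 16)
6*N + X(F) = 6*16 + (-24 - 2*4) = 96 + (-24 - 8) = 96 - 32 = 64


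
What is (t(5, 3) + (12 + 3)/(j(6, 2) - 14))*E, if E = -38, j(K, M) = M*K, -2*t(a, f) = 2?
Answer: 323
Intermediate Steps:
t(a, f) = -1 (t(a, f) = -½*2 = -1)
j(K, M) = K*M
(t(5, 3) + (12 + 3)/(j(6, 2) - 14))*E = (-1 + (12 + 3)/(6*2 - 14))*(-38) = (-1 + 15/(12 - 14))*(-38) = (-1 + 15/(-2))*(-38) = (-1 + 15*(-½))*(-38) = (-1 - 15/2)*(-38) = -17/2*(-38) = 323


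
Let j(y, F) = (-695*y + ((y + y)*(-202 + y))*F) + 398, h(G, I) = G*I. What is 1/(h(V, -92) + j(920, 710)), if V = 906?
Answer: 1/937272846 ≈ 1.0669e-9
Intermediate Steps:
j(y, F) = 398 - 695*y + 2*F*y*(-202 + y) (j(y, F) = (-695*y + ((2*y)*(-202 + y))*F) + 398 = (-695*y + (2*y*(-202 + y))*F) + 398 = (-695*y + 2*F*y*(-202 + y)) + 398 = 398 - 695*y + 2*F*y*(-202 + y))
1/(h(V, -92) + j(920, 710)) = 1/(906*(-92) + (398 - 695*920 - 404*710*920 + 2*710*920²)) = 1/(-83352 + (398 - 639400 - 263892800 + 2*710*846400)) = 1/(-83352 + (398 - 639400 - 263892800 + 1201888000)) = 1/(-83352 + 937356198) = 1/937272846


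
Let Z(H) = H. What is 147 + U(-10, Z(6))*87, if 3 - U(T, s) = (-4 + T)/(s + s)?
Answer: 1019/2 ≈ 509.50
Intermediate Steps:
U(T, s) = 3 - (-4 + T)/(2*s) (U(T, s) = 3 - (-4 + T)/(s + s) = 3 - (-4 + T)/(2*s))
147 + U(-10, Z(6))*87 = 147 + ((½)*(4 - 1*(-10) + 6*6)/6)*87 = 147 + ((½)*(⅙)*(4 + 10 + 36))*87 = 147 + ((½)*(⅙)*50)*87 = 147 + (25/6)*87 = 147 + 725/2 = 1019/2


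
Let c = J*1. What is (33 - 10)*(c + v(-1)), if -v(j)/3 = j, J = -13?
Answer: -230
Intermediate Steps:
v(j) = -3*j
c = -13 (c = -13*1 = -13)
(33 - 10)*(c + v(-1)) = (33 - 10)*(-13 - 3*(-1)) = 23*(-13 + 3) = 23*(-10) = -230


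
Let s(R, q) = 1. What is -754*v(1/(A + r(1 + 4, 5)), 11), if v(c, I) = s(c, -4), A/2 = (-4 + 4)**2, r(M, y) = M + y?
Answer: -754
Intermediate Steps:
A = 0 (A = 2*(-4 + 4)**2 = 2*0**2 = 2*0 = 0)
v(c, I) = 1
-754*v(1/(A + r(1 + 4, 5)), 11) = -754*1 = -754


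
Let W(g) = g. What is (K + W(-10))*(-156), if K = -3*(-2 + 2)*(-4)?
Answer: 1560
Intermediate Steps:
K = 0 (K = -3*0*(-4) = 0*(-4) = 0)
(K + W(-10))*(-156) = (0 - 10)*(-156) = -10*(-156) = 1560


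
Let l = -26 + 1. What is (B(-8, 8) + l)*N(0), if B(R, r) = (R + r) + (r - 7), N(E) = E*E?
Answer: 0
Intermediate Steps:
N(E) = E²
l = -25
B(R, r) = -7 + R + 2*r (B(R, r) = (R + r) + (-7 + r) = -7 + R + 2*r)
(B(-8, 8) + l)*N(0) = ((-7 - 8 + 2*8) - 25)*0² = ((-7 - 8 + 16) - 25)*0 = (1 - 25)*0 = -24*0 = 0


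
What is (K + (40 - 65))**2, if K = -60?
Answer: 7225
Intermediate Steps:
(K + (40 - 65))**2 = (-60 + (40 - 65))**2 = (-60 - 25)**2 = (-85)**2 = 7225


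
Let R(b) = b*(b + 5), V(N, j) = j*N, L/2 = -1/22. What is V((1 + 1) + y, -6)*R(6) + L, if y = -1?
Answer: -4357/11 ≈ -396.09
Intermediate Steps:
L = -1/11 (L = 2*(-1/22) = -1/11 ≈ -0.090909)
V(N, j) = N*j
R(b) = b*(5 + b)
V((1 + 1) + y, -6)*R(6) + L = (((1 + 1) - 1)*(-6))*(6*(5 + 6)) - 1/11 = ((2 - 1)*(-6))*(6*11) - 1/11 = (1*(-6))*66 - 1/11 = -6*66 - 1/11 = -396 - 1/11 = -4357/11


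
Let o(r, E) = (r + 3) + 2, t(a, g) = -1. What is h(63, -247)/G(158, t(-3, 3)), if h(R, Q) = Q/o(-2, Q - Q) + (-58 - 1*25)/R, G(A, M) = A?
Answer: -2635/4977 ≈ -0.52944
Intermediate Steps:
o(r, E) = 5 + r (o(r, E) = (3 + r) + 2 = 5 + r)
h(R, Q) = -83/R + Q/3 (h(R, Q) = Q/(5 - 2) + (-58 - 1*25)/R = Q/3 + (-58 - 25)/R = Q*(1/3) - 83/R = Q/3 - 83/R = -83/R + Q/3)
h(63, -247)/G(158, t(-3, 3)) = (-83/63 + (1/3)*(-247))/158 = (-83*1/63 - 247/3)*(1/158) = (-83/63 - 247/3)*(1/158) = -5270/63*1/158 = -2635/4977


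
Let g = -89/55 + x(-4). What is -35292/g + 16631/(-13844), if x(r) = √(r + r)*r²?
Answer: 762815659203/28625335708 + 1138755200*I*√2/2067707 ≈ 26.648 + 778.85*I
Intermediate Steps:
x(r) = √2*r^(5/2) (x(r) = √(2*r)*r² = (√2*√r)*r² = √2*r^(5/2))
g = -89/55 + 32*I*√2 (g = -89/55 + √2*(-4)^(5/2) = -89*1/55 + √2*(32*I) = -89/55 + 32*I*√2 ≈ -1.6182 + 45.255*I)
-35292/g + 16631/(-13844) = -35292/(-89/55 + 32*I*√2) + 16631/(-13844) = -35292/(-89/55 + 32*I*√2) + 16631*(-1/13844) = -35292/(-89/55 + 32*I*√2) - 16631/13844 = -16631/13844 - 35292/(-89/55 + 32*I*√2)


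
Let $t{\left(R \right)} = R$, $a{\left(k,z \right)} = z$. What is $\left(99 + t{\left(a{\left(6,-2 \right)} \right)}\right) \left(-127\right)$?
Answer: $-12319$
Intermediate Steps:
$\left(99 + t{\left(a{\left(6,-2 \right)} \right)}\right) \left(-127\right) = \left(99 - 2\right) \left(-127\right) = 97 \left(-127\right) = -12319$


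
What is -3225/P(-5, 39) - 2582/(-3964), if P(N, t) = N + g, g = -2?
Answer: 6400987/13874 ≈ 461.37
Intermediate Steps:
P(N, t) = -2 + N (P(N, t) = N - 2 = -2 + N)
-3225/P(-5, 39) - 2582/(-3964) = -3225/(-2 - 5) - 2582/(-3964) = -3225/(-7) - 2582*(-1/3964) = -3225*(-⅐) + 1291/1982 = 3225/7 + 1291/1982 = 6400987/13874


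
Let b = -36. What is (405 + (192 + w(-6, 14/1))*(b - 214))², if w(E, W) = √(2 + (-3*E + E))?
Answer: 2266159025 + 23797500*√14 ≈ 2.3552e+9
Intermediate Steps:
w(E, W) = √(2 - 2*E)
(405 + (192 + w(-6, 14/1))*(b - 214))² = (405 + (192 + √(2 - 2*(-6)))*(-36 - 214))² = (405 + (192 + √(2 + 12))*(-250))² = (405 + (192 + √14)*(-250))² = (405 + (-48000 - 250*√14))² = (-47595 - 250*√14)²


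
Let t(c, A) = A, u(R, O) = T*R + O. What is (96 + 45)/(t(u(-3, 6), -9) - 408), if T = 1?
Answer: -47/139 ≈ -0.33813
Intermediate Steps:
u(R, O) = O + R (u(R, O) = 1*R + O = R + O = O + R)
(96 + 45)/(t(u(-3, 6), -9) - 408) = (96 + 45)/(-9 - 408) = 141/(-417) = 141*(-1/417) = -47/139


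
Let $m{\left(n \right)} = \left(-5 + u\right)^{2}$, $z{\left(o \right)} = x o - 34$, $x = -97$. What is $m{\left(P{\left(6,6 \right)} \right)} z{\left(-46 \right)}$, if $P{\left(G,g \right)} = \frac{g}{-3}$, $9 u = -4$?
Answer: $\frac{393764}{3} \approx 1.3125 \cdot 10^{5}$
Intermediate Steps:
$z{\left(o \right)} = -34 - 97 o$ ($z{\left(o \right)} = - 97 o - 34 = -34 - 97 o$)
$u = - \frac{4}{9}$ ($u = \frac{1}{9} \left(-4\right) = - \frac{4}{9} \approx -0.44444$)
$P{\left(G,g \right)} = - \frac{g}{3}$ ($P{\left(G,g \right)} = g \left(- \frac{1}{3}\right) = - \frac{g}{3}$)
$m{\left(n \right)} = \frac{2401}{81}$ ($m{\left(n \right)} = \left(-5 - \frac{4}{9}\right)^{2} = \left(- \frac{49}{9}\right)^{2} = \frac{2401}{81}$)
$m{\left(P{\left(6,6 \right)} \right)} z{\left(-46 \right)} = \frac{2401 \left(-34 - -4462\right)}{81} = \frac{2401 \left(-34 + 4462\right)}{81} = \frac{2401}{81} \cdot 4428 = \frac{393764}{3}$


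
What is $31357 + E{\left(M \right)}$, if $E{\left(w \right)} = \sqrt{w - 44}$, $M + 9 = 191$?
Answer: $31357 + \sqrt{138} \approx 31369.0$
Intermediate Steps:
$M = 182$ ($M = -9 + 191 = 182$)
$E{\left(w \right)} = \sqrt{-44 + w}$
$31357 + E{\left(M \right)} = 31357 + \sqrt{-44 + 182} = 31357 + \sqrt{138}$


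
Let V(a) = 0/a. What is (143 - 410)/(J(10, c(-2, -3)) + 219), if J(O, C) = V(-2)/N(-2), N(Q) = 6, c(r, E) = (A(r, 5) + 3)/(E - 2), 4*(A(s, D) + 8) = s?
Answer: -89/73 ≈ -1.2192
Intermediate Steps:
V(a) = 0
A(s, D) = -8 + s/4
c(r, E) = (-5 + r/4)/(-2 + E) (c(r, E) = ((-8 + r/4) + 3)/(E - 2) = (-5 + r/4)/(-2 + E))
J(O, C) = 0 (J(O, C) = 0/6 = 0*(⅙) = 0)
(143 - 410)/(J(10, c(-2, -3)) + 219) = (143 - 410)/(0 + 219) = -267/219 = -267*1/219 = -89/73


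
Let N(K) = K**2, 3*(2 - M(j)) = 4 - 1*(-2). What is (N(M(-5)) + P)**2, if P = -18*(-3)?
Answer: 2916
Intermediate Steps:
P = 54
M(j) = 0 (M(j) = 2 - (4 - 1*(-2))/3 = 2 - (4 + 2)/3 = 2 - 1/3*6 = 2 - 2 = 0)
(N(M(-5)) + P)**2 = (0**2 + 54)**2 = (0 + 54)**2 = 54**2 = 2916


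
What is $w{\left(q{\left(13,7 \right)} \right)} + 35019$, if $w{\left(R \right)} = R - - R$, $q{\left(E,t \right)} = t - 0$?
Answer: $35033$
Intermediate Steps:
$q{\left(E,t \right)} = t$ ($q{\left(E,t \right)} = t + 0 = t$)
$w{\left(R \right)} = 2 R$ ($w{\left(R \right)} = R + R = 2 R$)
$w{\left(q{\left(13,7 \right)} \right)} + 35019 = 2 \cdot 7 + 35019 = 14 + 35019 = 35033$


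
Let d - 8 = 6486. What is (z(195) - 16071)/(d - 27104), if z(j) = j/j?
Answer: 1607/2061 ≈ 0.77972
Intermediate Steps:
d = 6494 (d = 8 + 6486 = 6494)
z(j) = 1
(z(195) - 16071)/(d - 27104) = (1 - 16071)/(6494 - 27104) = -16070/(-20610) = -16070*(-1/20610) = 1607/2061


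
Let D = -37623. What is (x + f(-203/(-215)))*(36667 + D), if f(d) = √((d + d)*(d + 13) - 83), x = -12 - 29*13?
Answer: 371884 - 956*I*√2619487/215 ≈ 3.7188e+5 - 7196.6*I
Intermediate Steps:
x = -389 (x = -12 - 377 = -389)
f(d) = √(-83 + 2*d*(13 + d)) (f(d) = √((2*d)*(13 + d) - 83) = √(2*d*(13 + d) - 83) = √(-83 + 2*d*(13 + d)))
(x + f(-203/(-215)))*(36667 + D) = (-389 + √(-83 + 2*(-203/(-215))² + 26*(-203/(-215))))*(36667 - 37623) = (-389 + √(-83 + 2*(-203*(-1/215))² + 26*(-203*(-1/215))))*(-956) = (-389 + √(-83 + 2*(203/215)² + 26*(203/215)))*(-956) = (-389 + √(-83 + 2*(41209/46225) + 5278/215))*(-956) = (-389 + √(-83 + 82418/46225 + 5278/215))*(-956) = (-389 + √(-2619487/46225))*(-956) = (-389 + I*√2619487/215)*(-956) = 371884 - 956*I*√2619487/215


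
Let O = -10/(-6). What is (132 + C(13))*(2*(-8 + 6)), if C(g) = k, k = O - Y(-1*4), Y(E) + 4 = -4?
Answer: -1700/3 ≈ -566.67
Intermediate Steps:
Y(E) = -8 (Y(E) = -4 - 4 = -8)
O = 5/3 (O = -10*(-⅙) = 5/3 ≈ 1.6667)
k = 29/3 (k = 5/3 - 1*(-8) = 5/3 + 8 = 29/3 ≈ 9.6667)
C(g) = 29/3
(132 + C(13))*(2*(-8 + 6)) = (132 + 29/3)*(2*(-8 + 6)) = 425*(2*(-2))/3 = (425/3)*(-4) = -1700/3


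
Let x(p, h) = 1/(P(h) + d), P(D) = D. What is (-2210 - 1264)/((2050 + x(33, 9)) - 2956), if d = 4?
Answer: 45162/11777 ≈ 3.8348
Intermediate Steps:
x(p, h) = 1/(4 + h) (x(p, h) = 1/(h + 4) = 1/(4 + h))
(-2210 - 1264)/((2050 + x(33, 9)) - 2956) = (-2210 - 1264)/((2050 + 1/(4 + 9)) - 2956) = -3474/((2050 + 1/13) - 2956) = -3474/(26651/13 - 2956) = -3474/(-11777/13) = -3474*(-13/11777) = 45162/11777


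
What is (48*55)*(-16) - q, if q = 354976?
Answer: -397216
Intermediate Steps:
(48*55)*(-16) - q = (48*55)*(-16) - 1*354976 = 2640*(-16) - 354976 = -42240 - 354976 = -397216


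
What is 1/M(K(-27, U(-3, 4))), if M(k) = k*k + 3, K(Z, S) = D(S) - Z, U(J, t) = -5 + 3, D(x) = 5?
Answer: 1/1027 ≈ 0.00097371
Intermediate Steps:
U(J, t) = -2
K(Z, S) = 5 - Z
M(k) = 3 + k² (M(k) = k² + 3 = 3 + k²)
1/M(K(-27, U(-3, 4))) = 1/(3 + (5 - 1*(-27))²) = 1/(3 + (5 + 27)²) = 1/(3 + 32²) = 1/(3 + 1024) = 1/1027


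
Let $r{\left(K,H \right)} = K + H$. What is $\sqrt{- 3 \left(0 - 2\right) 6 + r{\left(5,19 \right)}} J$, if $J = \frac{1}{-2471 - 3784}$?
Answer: $- \frac{2 \sqrt{15}}{6255} \approx -0.0012384$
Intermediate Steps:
$r{\left(K,H \right)} = H + K$
$J = - \frac{1}{6255}$ ($J = \frac{1}{-6255} = - \frac{1}{6255} \approx -0.00015987$)
$\sqrt{- 3 \left(0 - 2\right) 6 + r{\left(5,19 \right)}} J = \sqrt{- 3 \left(0 - 2\right) 6 + \left(19 + 5\right)} \left(- \frac{1}{6255}\right) = \sqrt{\left(-3\right) \left(-2\right) 6 + 24} \left(- \frac{1}{6255}\right) = \sqrt{6 \cdot 6 + 24} \left(- \frac{1}{6255}\right) = \sqrt{36 + 24} \left(- \frac{1}{6255}\right) = \sqrt{60} \left(- \frac{1}{6255}\right) = 2 \sqrt{15} \left(- \frac{1}{6255}\right) = - \frac{2 \sqrt{15}}{6255}$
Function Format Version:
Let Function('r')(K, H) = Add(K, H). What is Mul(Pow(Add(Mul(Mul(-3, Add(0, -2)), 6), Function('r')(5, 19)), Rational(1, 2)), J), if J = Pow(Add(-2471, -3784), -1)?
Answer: Mul(Rational(-2, 6255), Pow(15, Rational(1, 2))) ≈ -0.0012384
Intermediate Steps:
Function('r')(K, H) = Add(H, K)
J = Rational(-1, 6255) (J = Pow(-6255, -1) = Rational(-1, 6255) ≈ -0.00015987)
Mul(Pow(Add(Mul(Mul(-3, Add(0, -2)), 6), Function('r')(5, 19)), Rational(1, 2)), J) = Mul(Pow(Add(Mul(Mul(-3, Add(0, -2)), 6), Add(19, 5)), Rational(1, 2)), Rational(-1, 6255)) = Mul(Pow(Add(Mul(Mul(-3, -2), 6), 24), Rational(1, 2)), Rational(-1, 6255)) = Mul(Pow(Add(Mul(6, 6), 24), Rational(1, 2)), Rational(-1, 6255)) = Mul(Pow(Add(36, 24), Rational(1, 2)), Rational(-1, 6255)) = Mul(Pow(60, Rational(1, 2)), Rational(-1, 6255)) = Mul(Mul(2, Pow(15, Rational(1, 2))), Rational(-1, 6255)) = Mul(Rational(-2, 6255), Pow(15, Rational(1, 2)))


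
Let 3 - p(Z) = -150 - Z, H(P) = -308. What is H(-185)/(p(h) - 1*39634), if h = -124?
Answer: 308/39605 ≈ 0.0077768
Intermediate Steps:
p(Z) = 153 + Z (p(Z) = 3 - (-150 - Z) = 3 + (150 + Z) = 153 + Z)
H(-185)/(p(h) - 1*39634) = -308/((153 - 124) - 1*39634) = -308/(29 - 39634) = -308/(-39605) = -308*(-1/39605) = 308/39605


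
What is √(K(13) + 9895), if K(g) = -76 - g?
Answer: √9806 ≈ 99.025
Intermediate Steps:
√(K(13) + 9895) = √((-76 - 1*13) + 9895) = √((-76 - 13) + 9895) = √(-89 + 9895) = √9806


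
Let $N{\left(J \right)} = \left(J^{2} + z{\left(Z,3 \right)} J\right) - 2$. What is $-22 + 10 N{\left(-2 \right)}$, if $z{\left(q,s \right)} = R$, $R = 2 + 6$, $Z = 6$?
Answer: $-162$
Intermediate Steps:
$R = 8$
$z{\left(q,s \right)} = 8$
$N{\left(J \right)} = -2 + J^{2} + 8 J$ ($N{\left(J \right)} = \left(J^{2} + 8 J\right) - 2 = -2 + J^{2} + 8 J$)
$-22 + 10 N{\left(-2 \right)} = -22 + 10 \left(-2 + \left(-2\right)^{2} + 8 \left(-2\right)\right) = -22 + 10 \left(-2 + 4 - 16\right) = -22 + 10 \left(-14\right) = -22 - 140 = -162$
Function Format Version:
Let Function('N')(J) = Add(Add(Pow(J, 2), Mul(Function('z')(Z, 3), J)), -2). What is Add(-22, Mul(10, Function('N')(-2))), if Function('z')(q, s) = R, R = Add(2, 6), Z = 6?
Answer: -162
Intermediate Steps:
R = 8
Function('z')(q, s) = 8
Function('N')(J) = Add(-2, Pow(J, 2), Mul(8, J)) (Function('N')(J) = Add(Add(Pow(J, 2), Mul(8, J)), -2) = Add(-2, Pow(J, 2), Mul(8, J)))
Add(-22, Mul(10, Function('N')(-2))) = Add(-22, Mul(10, Add(-2, Pow(-2, 2), Mul(8, -2)))) = Add(-22, Mul(10, Add(-2, 4, -16))) = Add(-22, Mul(10, -14)) = Add(-22, -140) = -162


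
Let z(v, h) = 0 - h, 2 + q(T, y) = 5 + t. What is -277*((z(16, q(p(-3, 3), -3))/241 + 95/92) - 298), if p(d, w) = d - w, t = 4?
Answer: 1824046385/22172 ≈ 82268.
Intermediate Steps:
q(T, y) = 7 (q(T, y) = -2 + (5 + 4) = -2 + 9 = 7)
z(v, h) = -h
-277*((z(16, q(p(-3, 3), -3))/241 + 95/92) - 298) = -277*((-1*7/241 + 95/92) - 298) = -277*((-7*1/241 + 95*(1/92)) - 298) = -277*((-7/241 + 95/92) - 298) = -277*(22251/22172 - 298) = -277*(-6585005/22172) = 1824046385/22172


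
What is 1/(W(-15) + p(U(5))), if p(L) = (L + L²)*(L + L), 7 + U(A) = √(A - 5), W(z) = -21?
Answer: -1/609 ≈ -0.0016420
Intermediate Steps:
U(A) = -7 + √(-5 + A) (U(A) = -7 + √(A - 5) = -7 + √(-5 + A))
p(L) = 2*L*(L + L²) (p(L) = (L + L²)*(2*L) = 2*L*(L + L²))
1/(W(-15) + p(U(5))) = 1/(-21 + 2*(-7 + √(-5 + 5))²*(1 + (-7 + √(-5 + 5)))) = 1/(-21 + 2*(-7 + √0)²*(1 + (-7 + √0))) = 1/(-21 + 2*(-7 + 0)²*(1 + (-7 + 0))) = 1/(-21 + 2*(-7)²*(1 - 7)) = 1/(-21 + 2*49*(-6)) = 1/(-21 - 588) = 1/(-609) = -1/609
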